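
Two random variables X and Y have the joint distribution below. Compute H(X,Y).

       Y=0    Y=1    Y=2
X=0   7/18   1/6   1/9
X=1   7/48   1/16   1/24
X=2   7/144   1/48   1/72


H(X,Y) = -Σ p(x,y) log₂ p(x,y)
  p(0,0)=7/18: -0.3889 × log₂(0.3889) = 0.5299
  p(0,1)=1/6: -0.1667 × log₂(0.1667) = 0.4308
  p(0,2)=1/9: -0.1111 × log₂(0.1111) = 0.3522
  p(1,0)=7/48: -0.1458 × log₂(0.1458) = 0.4051
  p(1,1)=1/16: -0.0625 × log₂(0.0625) = 0.2500
  p(1,2)=1/24: -0.0417 × log₂(0.0417) = 0.1910
  p(2,0)=7/144: -0.0486 × log₂(0.0486) = 0.2121
  p(2,1)=1/48: -0.0208 × log₂(0.0208) = 0.1164
  p(2,2)=1/72: -0.0139 × log₂(0.0139) = 0.0857
H(X,Y) = 2.5732 bits


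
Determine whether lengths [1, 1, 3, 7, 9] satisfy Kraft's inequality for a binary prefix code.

Kraft inequality: Σ 2^(-l_i) ≤ 1 for prefix-free code
Calculating: 2^(-1) + 2^(-1) + 2^(-3) + 2^(-7) + 2^(-9)
= 0.5 + 0.5 + 0.125 + 0.0078125 + 0.001953125
= 1.1348
Since 1.1348 > 1, prefix-free code does not exist


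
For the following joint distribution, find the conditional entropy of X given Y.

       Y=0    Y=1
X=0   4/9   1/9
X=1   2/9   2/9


H(X|Y) = Σ_y p(y) H(X|Y=y)
  p(Y=0) = 2/3, H(X|Y=0) = 0.9183
  p(Y=1) = 1/3, H(X|Y=1) = 0.9183
H(X|Y) = 0.6667×0.9183 + 0.3333×0.9183 = 0.9183 bits


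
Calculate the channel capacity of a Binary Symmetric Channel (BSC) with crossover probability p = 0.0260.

For BSC with error probability p:
C = 1 - H(p) where H(p) is binary entropy
H(0.0260) = -0.0260 × log₂(0.0260) - 0.9740 × log₂(0.9740)
H(p) = 0.1739
C = 1 - 0.1739 = 0.8261 bits/use


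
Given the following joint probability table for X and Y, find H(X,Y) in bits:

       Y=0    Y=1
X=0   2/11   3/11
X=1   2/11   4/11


H(X,Y) = -Σ p(x,y) log₂ p(x,y)
  p(0,0)=2/11: -0.1818 × log₂(0.1818) = 0.4472
  p(0,1)=3/11: -0.2727 × log₂(0.2727) = 0.5112
  p(1,0)=2/11: -0.1818 × log₂(0.1818) = 0.4472
  p(1,1)=4/11: -0.3636 × log₂(0.3636) = 0.5307
H(X,Y) = 1.9363 bits


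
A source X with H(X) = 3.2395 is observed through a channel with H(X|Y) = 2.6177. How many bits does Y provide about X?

I(X;Y) = H(X) - H(X|Y)
I(X;Y) = 3.2395 - 2.6177 = 0.6218 bits


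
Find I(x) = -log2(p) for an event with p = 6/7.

Information content I(x) = -log₂(p(x))
I = -log₂(6/7) = -log₂(0.8571)
I = 0.2224 bits


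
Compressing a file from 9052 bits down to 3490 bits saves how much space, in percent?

Space savings = (1 - Compressed/Original) × 100%
= (1 - 3490/9052) × 100%
= 61.44%


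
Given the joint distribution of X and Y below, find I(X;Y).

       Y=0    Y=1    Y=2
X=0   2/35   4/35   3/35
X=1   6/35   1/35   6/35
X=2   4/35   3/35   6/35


H(X) = 1.5653, H(Y) = 1.5401, H(X,Y) = 3.0139
I(X;Y) = H(X) + H(Y) - H(X,Y) = 0.0914 bits


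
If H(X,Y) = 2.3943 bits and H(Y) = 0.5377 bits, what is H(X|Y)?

Chain rule: H(X,Y) = H(X|Y) + H(Y)
H(X|Y) = H(X,Y) - H(Y) = 2.3943 - 0.5377 = 1.8566 bits


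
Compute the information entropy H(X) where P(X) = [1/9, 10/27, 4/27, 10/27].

H(X) = -Σ p(x) log₂ p(x)
  -1/9 × log₂(1/9) = 0.3522
  -10/27 × log₂(10/27) = 0.5307
  -4/27 × log₂(4/27) = 0.4081
  -10/27 × log₂(10/27) = 0.5307
H(X) = 1.8218 bits


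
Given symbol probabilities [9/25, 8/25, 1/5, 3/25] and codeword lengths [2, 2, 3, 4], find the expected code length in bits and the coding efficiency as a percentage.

Average length L = Σ p_i × l_i = 2.4400 bits
Entropy H = 1.8881 bits
Efficiency η = H/L × 100% = 77.38%


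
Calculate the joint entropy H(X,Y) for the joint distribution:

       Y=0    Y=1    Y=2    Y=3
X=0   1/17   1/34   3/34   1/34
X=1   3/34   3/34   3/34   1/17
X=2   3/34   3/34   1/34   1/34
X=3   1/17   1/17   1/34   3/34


H(X,Y) = -Σ p(x,y) log₂ p(x,y)
  p(0,0)=1/17: -0.0588 × log₂(0.0588) = 0.2404
  p(0,1)=1/34: -0.0294 × log₂(0.0294) = 0.1496
  p(0,2)=3/34: -0.0882 × log₂(0.0882) = 0.3090
  p(0,3)=1/34: -0.0294 × log₂(0.0294) = 0.1496
  p(1,0)=3/34: -0.0882 × log₂(0.0882) = 0.3090
  p(1,1)=3/34: -0.0882 × log₂(0.0882) = 0.3090
  p(1,2)=3/34: -0.0882 × log₂(0.0882) = 0.3090
  p(1,3)=1/17: -0.0588 × log₂(0.0588) = 0.2404
  p(2,0)=3/34: -0.0882 × log₂(0.0882) = 0.3090
  p(2,1)=3/34: -0.0882 × log₂(0.0882) = 0.3090
  p(2,2)=1/34: -0.0294 × log₂(0.0294) = 0.1496
  p(2,3)=1/34: -0.0294 × log₂(0.0294) = 0.1496
  p(3,0)=1/17: -0.0588 × log₂(0.0588) = 0.2404
  p(3,1)=1/17: -0.0588 × log₂(0.0588) = 0.2404
  p(3,2)=1/34: -0.0294 × log₂(0.0294) = 0.1496
  p(3,3)=3/34: -0.0882 × log₂(0.0882) = 0.3090
H(X,Y) = 3.8732 bits


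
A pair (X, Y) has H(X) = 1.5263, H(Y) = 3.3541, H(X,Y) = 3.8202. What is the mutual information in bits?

I(X;Y) = H(X) + H(Y) - H(X,Y)
I(X;Y) = 1.5263 + 3.3541 - 3.8202 = 1.0602 bits


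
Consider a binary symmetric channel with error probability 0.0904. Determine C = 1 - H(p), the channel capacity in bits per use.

For BSC with error probability p:
C = 1 - H(p) where H(p) is binary entropy
H(0.0904) = -0.0904 × log₂(0.0904) - 0.9096 × log₂(0.9096)
H(p) = 0.4378
C = 1 - 0.4378 = 0.5622 bits/use


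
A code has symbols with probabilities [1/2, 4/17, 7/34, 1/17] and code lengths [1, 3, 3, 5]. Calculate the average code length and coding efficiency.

Average length L = Σ p_i × l_i = 2.1176 bits
Entropy H = 1.7010 bits
Efficiency η = H/L × 100% = 80.33%


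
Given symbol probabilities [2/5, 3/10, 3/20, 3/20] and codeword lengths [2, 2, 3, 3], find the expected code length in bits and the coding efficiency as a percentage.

Average length L = Σ p_i × l_i = 2.3000 bits
Entropy H = 1.8710 bits
Efficiency η = H/L × 100% = 81.35%


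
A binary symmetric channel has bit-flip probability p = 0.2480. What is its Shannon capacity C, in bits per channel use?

For BSC with error probability p:
C = 1 - H(p) where H(p) is binary entropy
H(0.2480) = -0.2480 × log₂(0.2480) - 0.7520 × log₂(0.7520)
H(p) = 0.8081
C = 1 - 0.8081 = 0.1919 bits/use


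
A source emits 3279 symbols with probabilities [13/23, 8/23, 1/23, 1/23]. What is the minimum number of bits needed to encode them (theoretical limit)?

Entropy H = 1.3885 bits/symbol
Minimum bits = H × n = 1.3885 × 3279
= 4552.99 bits


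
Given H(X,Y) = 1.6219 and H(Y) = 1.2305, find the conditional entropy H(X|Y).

Chain rule: H(X,Y) = H(X|Y) + H(Y)
H(X|Y) = H(X,Y) - H(Y) = 1.6219 - 1.2305 = 0.3914 bits


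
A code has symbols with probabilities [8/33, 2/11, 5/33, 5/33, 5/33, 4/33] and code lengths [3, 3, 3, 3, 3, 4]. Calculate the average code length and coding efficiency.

Average length L = Σ p_i × l_i = 3.1212 bits
Entropy H = 2.5493 bits
Efficiency η = H/L × 100% = 81.68%


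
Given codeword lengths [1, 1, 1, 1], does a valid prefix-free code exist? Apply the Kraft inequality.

Kraft inequality: Σ 2^(-l_i) ≤ 1 for prefix-free code
Calculating: 2^(-1) + 2^(-1) + 2^(-1) + 2^(-1)
= 0.5 + 0.5 + 0.5 + 0.5
= 2.0000
Since 2.0000 > 1, prefix-free code does not exist


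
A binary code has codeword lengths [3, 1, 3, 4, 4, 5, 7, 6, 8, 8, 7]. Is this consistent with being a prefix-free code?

Kraft inequality: Σ 2^(-l_i) ≤ 1 for prefix-free code
Calculating: 2^(-3) + 2^(-1) + 2^(-3) + 2^(-4) + 2^(-4) + 2^(-5) + 2^(-7) + 2^(-6) + 2^(-8) + 2^(-8) + 2^(-7)
= 0.125 + 0.5 + 0.125 + 0.0625 + 0.0625 + 0.03125 + 0.0078125 + 0.015625 + 0.00390625 + 0.00390625 + 0.0078125
= 0.9453
Since 0.9453 ≤ 1, prefix-free code exists


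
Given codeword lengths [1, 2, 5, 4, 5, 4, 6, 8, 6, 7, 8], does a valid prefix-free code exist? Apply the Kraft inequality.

Kraft inequality: Σ 2^(-l_i) ≤ 1 for prefix-free code
Calculating: 2^(-1) + 2^(-2) + 2^(-5) + 2^(-4) + 2^(-5) + 2^(-4) + 2^(-6) + 2^(-8) + 2^(-6) + 2^(-7) + 2^(-8)
= 0.5 + 0.25 + 0.03125 + 0.0625 + 0.03125 + 0.0625 + 0.015625 + 0.00390625 + 0.015625 + 0.0078125 + 0.00390625
= 0.9844
Since 0.9844 ≤ 1, prefix-free code exists


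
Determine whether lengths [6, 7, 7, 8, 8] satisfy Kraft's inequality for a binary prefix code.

Kraft inequality: Σ 2^(-l_i) ≤ 1 for prefix-free code
Calculating: 2^(-6) + 2^(-7) + 2^(-7) + 2^(-8) + 2^(-8)
= 0.015625 + 0.0078125 + 0.0078125 + 0.00390625 + 0.00390625
= 0.0391
Since 0.0391 ≤ 1, prefix-free code exists


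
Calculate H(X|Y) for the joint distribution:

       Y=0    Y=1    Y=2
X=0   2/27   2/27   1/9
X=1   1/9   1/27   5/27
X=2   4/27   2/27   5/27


H(X|Y) = Σ_y p(y) H(X|Y=y)
  p(Y=0) = 1/3, H(X|Y=0) = 1.5305
  p(Y=1) = 5/27, H(X|Y=1) = 1.5219
  p(Y=2) = 13/27, H(X|Y=2) = 1.5486
H(X|Y) = 0.3333×1.5305 + 0.1852×1.5219 + 0.4815×1.5486 = 1.5376 bits


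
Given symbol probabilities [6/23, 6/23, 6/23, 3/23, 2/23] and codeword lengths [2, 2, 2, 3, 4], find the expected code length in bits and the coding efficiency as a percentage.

Average length L = Σ p_i × l_i = 2.3043 bits
Entropy H = 2.2069 bits
Efficiency η = H/L × 100% = 95.77%


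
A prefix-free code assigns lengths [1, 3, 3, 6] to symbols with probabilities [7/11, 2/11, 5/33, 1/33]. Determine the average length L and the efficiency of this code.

Average length L = Σ p_i × l_i = 1.8182 bits
Entropy H = 1.4275 bits
Efficiency η = H/L × 100% = 78.51%


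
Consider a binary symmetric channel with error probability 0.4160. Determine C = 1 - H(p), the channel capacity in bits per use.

For BSC with error probability p:
C = 1 - H(p) where H(p) is binary entropy
H(0.4160) = -0.4160 × log₂(0.4160) - 0.5840 × log₂(0.5840)
H(p) = 0.9795
C = 1 - 0.9795 = 0.0205 bits/use


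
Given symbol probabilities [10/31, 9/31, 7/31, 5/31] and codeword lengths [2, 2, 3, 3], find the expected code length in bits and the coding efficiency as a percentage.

Average length L = Σ p_i × l_i = 2.3871 bits
Entropy H = 1.9539 bits
Efficiency η = H/L × 100% = 81.85%


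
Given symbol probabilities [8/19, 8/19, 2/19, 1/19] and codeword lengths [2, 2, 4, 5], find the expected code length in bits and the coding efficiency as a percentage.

Average length L = Σ p_i × l_i = 2.3684 bits
Entropy H = 1.6163 bits
Efficiency η = H/L × 100% = 68.25%


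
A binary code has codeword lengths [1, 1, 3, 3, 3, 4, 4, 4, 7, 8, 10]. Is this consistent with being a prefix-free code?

Kraft inequality: Σ 2^(-l_i) ≤ 1 for prefix-free code
Calculating: 2^(-1) + 2^(-1) + 2^(-3) + 2^(-3) + 2^(-3) + 2^(-4) + 2^(-4) + 2^(-4) + 2^(-7) + 2^(-8) + 2^(-10)
= 0.5 + 0.5 + 0.125 + 0.125 + 0.125 + 0.0625 + 0.0625 + 0.0625 + 0.0078125 + 0.00390625 + 0.0009765625
= 1.5752
Since 1.5752 > 1, prefix-free code does not exist


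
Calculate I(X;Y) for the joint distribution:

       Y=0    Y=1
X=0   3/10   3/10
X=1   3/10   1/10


H(X) = 0.9710, H(Y) = 0.9710, H(X,Y) = 1.8955
I(X;Y) = H(X) + H(Y) - H(X,Y) = 0.0464 bits


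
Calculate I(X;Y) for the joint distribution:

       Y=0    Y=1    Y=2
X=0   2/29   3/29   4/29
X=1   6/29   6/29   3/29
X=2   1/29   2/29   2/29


H(X) = 1.4531, H(Y) = 1.5782, H(X,Y) = 2.9777
I(X;Y) = H(X) + H(Y) - H(X,Y) = 0.0537 bits


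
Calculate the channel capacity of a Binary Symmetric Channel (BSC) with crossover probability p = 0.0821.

For BSC with error probability p:
C = 1 - H(p) where H(p) is binary entropy
H(0.0821) = -0.0821 × log₂(0.0821) - 0.9179 × log₂(0.9179)
H(p) = 0.4095
C = 1 - 0.4095 = 0.5905 bits/use


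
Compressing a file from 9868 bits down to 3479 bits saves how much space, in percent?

Space savings = (1 - Compressed/Original) × 100%
= (1 - 3479/9868) × 100%
= 64.74%


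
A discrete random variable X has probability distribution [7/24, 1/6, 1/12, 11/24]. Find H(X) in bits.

H(X) = -Σ p(x) log₂ p(x)
  -7/24 × log₂(7/24) = 0.5185
  -1/6 × log₂(1/6) = 0.4308
  -1/12 × log₂(1/12) = 0.2987
  -11/24 × log₂(11/24) = 0.5159
H(X) = 1.7639 bits


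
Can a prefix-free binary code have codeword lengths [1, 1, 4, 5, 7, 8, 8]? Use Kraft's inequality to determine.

Kraft inequality: Σ 2^(-l_i) ≤ 1 for prefix-free code
Calculating: 2^(-1) + 2^(-1) + 2^(-4) + 2^(-5) + 2^(-7) + 2^(-8) + 2^(-8)
= 0.5 + 0.5 + 0.0625 + 0.03125 + 0.0078125 + 0.00390625 + 0.00390625
= 1.1094
Since 1.1094 > 1, prefix-free code does not exist


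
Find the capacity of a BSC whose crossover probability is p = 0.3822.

For BSC with error probability p:
C = 1 - H(p) where H(p) is binary entropy
H(0.3822) = -0.3822 × log₂(0.3822) - 0.6178 × log₂(0.6178)
H(p) = 0.9596
C = 1 - 0.9596 = 0.0404 bits/use


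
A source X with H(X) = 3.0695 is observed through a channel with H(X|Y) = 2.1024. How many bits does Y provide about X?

I(X;Y) = H(X) - H(X|Y)
I(X;Y) = 3.0695 - 2.1024 = 0.9671 bits


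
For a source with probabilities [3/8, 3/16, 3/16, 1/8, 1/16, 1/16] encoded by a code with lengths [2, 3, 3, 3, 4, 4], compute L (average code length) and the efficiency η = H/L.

Average length L = Σ p_i × l_i = 2.7500 bits
Entropy H = 2.3113 bits
Efficiency η = H/L × 100% = 84.05%


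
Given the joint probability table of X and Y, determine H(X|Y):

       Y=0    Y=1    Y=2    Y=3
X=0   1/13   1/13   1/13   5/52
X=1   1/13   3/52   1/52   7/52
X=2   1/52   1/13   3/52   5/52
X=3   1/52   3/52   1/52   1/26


H(X|Y) = Σ_y p(y) H(X|Y=y)
  p(Y=0) = 5/26, H(X|Y=0) = 1.7219
  p(Y=1) = 7/26, H(X|Y=1) = 1.9852
  p(Y=2) = 9/52, H(X|Y=2) = 1.7527
  p(Y=3) = 19/52, H(X|Y=3) = 1.8863
H(X|Y) = 0.1923×1.7219 + 0.2692×1.9852 + 0.1731×1.7527 + 0.3654×1.8863 = 1.8582 bits


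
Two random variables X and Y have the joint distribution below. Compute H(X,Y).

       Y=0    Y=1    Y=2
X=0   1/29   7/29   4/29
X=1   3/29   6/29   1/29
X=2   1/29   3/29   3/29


H(X,Y) = -Σ p(x,y) log₂ p(x,y)
  p(0,0)=1/29: -0.0345 × log₂(0.0345) = 0.1675
  p(0,1)=7/29: -0.2414 × log₂(0.2414) = 0.4950
  p(0,2)=4/29: -0.1379 × log₂(0.1379) = 0.3942
  p(1,0)=3/29: -0.1034 × log₂(0.1034) = 0.3386
  p(1,1)=6/29: -0.2069 × log₂(0.2069) = 0.4703
  p(1,2)=1/29: -0.0345 × log₂(0.0345) = 0.1675
  p(2,0)=1/29: -0.0345 × log₂(0.0345) = 0.1675
  p(2,1)=3/29: -0.1034 × log₂(0.1034) = 0.3386
  p(2,2)=3/29: -0.1034 × log₂(0.1034) = 0.3386
H(X,Y) = 2.8778 bits


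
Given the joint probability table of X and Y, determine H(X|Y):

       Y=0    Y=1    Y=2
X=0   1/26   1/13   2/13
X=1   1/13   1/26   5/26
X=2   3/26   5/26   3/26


H(X|Y) = Σ_y p(y) H(X|Y=y)
  p(Y=0) = 3/13, H(X|Y=0) = 1.4591
  p(Y=1) = 4/13, H(X|Y=1) = 1.2988
  p(Y=2) = 6/13, H(X|Y=2) = 1.5546
H(X|Y) = 0.2308×1.4591 + 0.3077×1.2988 + 0.4615×1.5546 = 1.4539 bits


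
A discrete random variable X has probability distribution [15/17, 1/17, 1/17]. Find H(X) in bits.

H(X) = -Σ p(x) log₂ p(x)
  -15/17 × log₂(15/17) = 0.1593
  -1/17 × log₂(1/17) = 0.2404
  -1/17 × log₂(1/17) = 0.2404
H(X) = 0.6402 bits


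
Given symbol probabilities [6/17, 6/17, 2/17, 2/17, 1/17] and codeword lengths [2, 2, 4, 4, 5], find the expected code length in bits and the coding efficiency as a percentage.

Average length L = Σ p_i × l_i = 2.6471 bits
Entropy H = 2.0275 bits
Efficiency η = H/L × 100% = 76.59%


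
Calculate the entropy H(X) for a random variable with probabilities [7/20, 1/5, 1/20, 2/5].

H(X) = -Σ p(x) log₂ p(x)
  -7/20 × log₂(7/20) = 0.5301
  -1/5 × log₂(1/5) = 0.4644
  -1/20 × log₂(1/20) = 0.2161
  -2/5 × log₂(2/5) = 0.5288
H(X) = 1.7394 bits


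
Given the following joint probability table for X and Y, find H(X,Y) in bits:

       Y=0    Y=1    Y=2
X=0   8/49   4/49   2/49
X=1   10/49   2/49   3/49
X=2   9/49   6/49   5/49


H(X,Y) = -Σ p(x,y) log₂ p(x,y)
  p(0,0)=8/49: -0.1633 × log₂(0.1633) = 0.4269
  p(0,1)=4/49: -0.0816 × log₂(0.0816) = 0.2951
  p(0,2)=2/49: -0.0408 × log₂(0.0408) = 0.1884
  p(1,0)=10/49: -0.2041 × log₂(0.2041) = 0.4679
  p(1,1)=2/49: -0.0408 × log₂(0.0408) = 0.1884
  p(1,2)=3/49: -0.0612 × log₂(0.0612) = 0.2467
  p(2,0)=9/49: -0.1837 × log₂(0.1837) = 0.4490
  p(2,1)=6/49: -0.1224 × log₂(0.1224) = 0.3710
  p(2,2)=5/49: -0.1020 × log₂(0.1020) = 0.3360
H(X,Y) = 2.9693 bits


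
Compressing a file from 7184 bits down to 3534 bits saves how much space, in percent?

Space savings = (1 - Compressed/Original) × 100%
= (1 - 3534/7184) × 100%
= 50.81%


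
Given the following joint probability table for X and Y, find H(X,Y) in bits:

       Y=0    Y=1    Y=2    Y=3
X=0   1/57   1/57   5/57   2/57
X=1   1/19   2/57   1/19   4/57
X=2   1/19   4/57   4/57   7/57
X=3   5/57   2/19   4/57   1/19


H(X,Y) = -Σ p(x,y) log₂ p(x,y)
  p(0,0)=1/57: -0.0175 × log₂(0.0175) = 0.1023
  p(0,1)=1/57: -0.0175 × log₂(0.0175) = 0.1023
  p(0,2)=5/57: -0.0877 × log₂(0.0877) = 0.3080
  p(0,3)=2/57: -0.0351 × log₂(0.0351) = 0.1696
  p(1,0)=1/19: -0.0526 × log₂(0.0526) = 0.2236
  p(1,1)=2/57: -0.0351 × log₂(0.0351) = 0.1696
  p(1,2)=1/19: -0.0526 × log₂(0.0526) = 0.2236
  p(1,3)=4/57: -0.0702 × log₂(0.0702) = 0.2690
  p(2,0)=1/19: -0.0526 × log₂(0.0526) = 0.2236
  p(2,1)=4/57: -0.0702 × log₂(0.0702) = 0.2690
  p(2,2)=4/57: -0.0702 × log₂(0.0702) = 0.2690
  p(2,3)=7/57: -0.1228 × log₂(0.1228) = 0.3716
  p(3,0)=5/57: -0.0877 × log₂(0.0877) = 0.3080
  p(3,1)=2/19: -0.1053 × log₂(0.1053) = 0.3419
  p(3,2)=4/57: -0.0702 × log₂(0.0702) = 0.2690
  p(3,3)=1/19: -0.0526 × log₂(0.0526) = 0.2236
H(X,Y) = 3.8434 bits


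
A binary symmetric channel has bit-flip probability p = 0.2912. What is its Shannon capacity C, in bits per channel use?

For BSC with error probability p:
C = 1 - H(p) where H(p) is binary entropy
H(0.2912) = -0.2912 × log₂(0.2912) - 0.7088 × log₂(0.7088)
H(p) = 0.8703
C = 1 - 0.8703 = 0.1297 bits/use


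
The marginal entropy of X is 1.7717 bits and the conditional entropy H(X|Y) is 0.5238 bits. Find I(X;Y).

I(X;Y) = H(X) - H(X|Y)
I(X;Y) = 1.7717 - 0.5238 = 1.2479 bits


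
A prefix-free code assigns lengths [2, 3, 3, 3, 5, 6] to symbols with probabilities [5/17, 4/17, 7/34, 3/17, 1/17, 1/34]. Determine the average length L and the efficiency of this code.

Average length L = Σ p_i × l_i = 2.9118 bits
Entropy H = 2.3116 bits
Efficiency η = H/L × 100% = 79.39%


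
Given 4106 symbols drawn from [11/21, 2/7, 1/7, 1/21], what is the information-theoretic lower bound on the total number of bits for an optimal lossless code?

Entropy H = 1.6153 bits/symbol
Minimum bits = H × n = 1.6153 × 4106
= 6632.22 bits


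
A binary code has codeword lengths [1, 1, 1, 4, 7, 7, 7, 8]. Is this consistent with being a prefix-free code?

Kraft inequality: Σ 2^(-l_i) ≤ 1 for prefix-free code
Calculating: 2^(-1) + 2^(-1) + 2^(-1) + 2^(-4) + 2^(-7) + 2^(-7) + 2^(-7) + 2^(-8)
= 0.5 + 0.5 + 0.5 + 0.0625 + 0.0078125 + 0.0078125 + 0.0078125 + 0.00390625
= 1.5898
Since 1.5898 > 1, prefix-free code does not exist


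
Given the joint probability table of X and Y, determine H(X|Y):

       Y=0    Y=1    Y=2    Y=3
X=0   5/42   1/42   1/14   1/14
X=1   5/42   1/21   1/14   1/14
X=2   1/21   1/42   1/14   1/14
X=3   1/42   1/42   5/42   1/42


H(X|Y) = Σ_y p(y) H(X|Y=y)
  p(Y=0) = 13/42, H(X|Y=0) = 1.7605
  p(Y=1) = 5/42, H(X|Y=1) = 1.9219
  p(Y=2) = 1/3, H(X|Y=2) = 1.9592
  p(Y=3) = 5/21, H(X|Y=3) = 1.8955
H(X|Y) = 0.3095×1.7605 + 0.1190×1.9219 + 0.3333×1.9592 + 0.2381×1.8955 = 1.8781 bits


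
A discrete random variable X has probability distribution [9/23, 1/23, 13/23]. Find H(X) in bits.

H(X) = -Σ p(x) log₂ p(x)
  -9/23 × log₂(9/23) = 0.5297
  -1/23 × log₂(1/23) = 0.1967
  -13/23 × log₂(13/23) = 0.4652
H(X) = 1.1916 bits


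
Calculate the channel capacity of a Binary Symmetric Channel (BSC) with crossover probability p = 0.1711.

For BSC with error probability p:
C = 1 - H(p) where H(p) is binary entropy
H(0.1711) = -0.1711 × log₂(0.1711) - 0.8289 × log₂(0.8289)
H(p) = 0.6602
C = 1 - 0.6602 = 0.3398 bits/use


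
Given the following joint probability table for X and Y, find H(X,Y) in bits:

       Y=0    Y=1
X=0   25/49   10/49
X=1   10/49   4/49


H(X,Y) = -Σ p(x,y) log₂ p(x,y)
  p(0,0)=25/49: -0.5102 × log₂(0.5102) = 0.4953
  p(0,1)=10/49: -0.2041 × log₂(0.2041) = 0.4679
  p(1,0)=10/49: -0.2041 × log₂(0.2041) = 0.4679
  p(1,1)=4/49: -0.0816 × log₂(0.0816) = 0.2951
H(X,Y) = 1.7262 bits


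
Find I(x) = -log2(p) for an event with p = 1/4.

Information content I(x) = -log₂(p(x))
I = -log₂(1/4) = -log₂(0.2500)
I = 2.0000 bits


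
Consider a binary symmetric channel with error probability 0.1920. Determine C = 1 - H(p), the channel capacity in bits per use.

For BSC with error probability p:
C = 1 - H(p) where H(p) is binary entropy
H(0.1920) = -0.1920 × log₂(0.1920) - 0.8080 × log₂(0.8080)
H(p) = 0.7056
C = 1 - 0.7056 = 0.2944 bits/use


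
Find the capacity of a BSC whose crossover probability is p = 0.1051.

For BSC with error probability p:
C = 1 - H(p) where H(p) is binary entropy
H(0.1051) = -0.1051 × log₂(0.1051) - 0.8949 × log₂(0.8949)
H(p) = 0.4850
C = 1 - 0.4850 = 0.5150 bits/use


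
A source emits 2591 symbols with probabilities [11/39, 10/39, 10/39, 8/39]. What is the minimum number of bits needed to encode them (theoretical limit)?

Entropy H = 1.9907 bits/symbol
Minimum bits = H × n = 1.9907 × 2591
= 5157.98 bits


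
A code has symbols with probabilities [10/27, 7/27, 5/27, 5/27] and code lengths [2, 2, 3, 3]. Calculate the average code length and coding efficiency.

Average length L = Σ p_i × l_i = 2.3704 bits
Entropy H = 1.9367 bits
Efficiency η = H/L × 100% = 81.71%


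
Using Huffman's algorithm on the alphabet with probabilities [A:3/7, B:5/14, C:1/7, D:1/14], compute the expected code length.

Huffman tree construction:
Combine smallest probabilities repeatedly
Resulting codes:
  A: 0 (length 1)
  B: 11 (length 2)
  C: 101 (length 3)
  D: 100 (length 3)
Average length = Σ p(s) × length(s) = 1.7857 bits


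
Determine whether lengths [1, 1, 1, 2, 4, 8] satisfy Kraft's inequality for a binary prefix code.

Kraft inequality: Σ 2^(-l_i) ≤ 1 for prefix-free code
Calculating: 2^(-1) + 2^(-1) + 2^(-1) + 2^(-2) + 2^(-4) + 2^(-8)
= 0.5 + 0.5 + 0.5 + 0.25 + 0.0625 + 0.00390625
= 1.8164
Since 1.8164 > 1, prefix-free code does not exist


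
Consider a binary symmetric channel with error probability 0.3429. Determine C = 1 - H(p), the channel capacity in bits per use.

For BSC with error probability p:
C = 1 - H(p) where H(p) is binary entropy
H(0.3429) = -0.3429 × log₂(0.3429) - 0.6571 × log₂(0.6571)
H(p) = 0.9276
C = 1 - 0.9276 = 0.0724 bits/use


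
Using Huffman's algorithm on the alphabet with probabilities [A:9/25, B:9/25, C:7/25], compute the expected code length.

Huffman tree construction:
Combine smallest probabilities repeatedly
Resulting codes:
  A: 11 (length 2)
  B: 0 (length 1)
  C: 10 (length 2)
Average length = Σ p(s) × length(s) = 1.6400 bits


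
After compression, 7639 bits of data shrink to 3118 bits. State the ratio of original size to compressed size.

Compression ratio = Original / Compressed
= 7639 / 3118 = 2.45:1


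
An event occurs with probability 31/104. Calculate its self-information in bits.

Information content I(x) = -log₂(p(x))
I = -log₂(31/104) = -log₂(0.2981)
I = 1.7462 bits


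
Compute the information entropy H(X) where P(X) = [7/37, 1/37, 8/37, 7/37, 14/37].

H(X) = -Σ p(x) log₂ p(x)
  -7/37 × log₂(7/37) = 0.4545
  -1/37 × log₂(1/37) = 0.1408
  -8/37 × log₂(8/37) = 0.4777
  -7/37 × log₂(7/37) = 0.4545
  -14/37 × log₂(14/37) = 0.5305
H(X) = 2.0579 bits


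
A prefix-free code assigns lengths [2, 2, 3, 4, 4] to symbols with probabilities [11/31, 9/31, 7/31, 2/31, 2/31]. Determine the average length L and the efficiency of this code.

Average length L = Σ p_i × l_i = 2.4839 bits
Entropy H = 2.0434 bits
Efficiency η = H/L × 100% = 82.27%


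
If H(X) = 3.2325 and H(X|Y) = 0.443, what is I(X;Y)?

I(X;Y) = H(X) - H(X|Y)
I(X;Y) = 3.2325 - 0.443 = 2.7895 bits


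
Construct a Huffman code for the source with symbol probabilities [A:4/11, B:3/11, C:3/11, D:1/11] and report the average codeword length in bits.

Huffman tree construction:
Combine smallest probabilities repeatedly
Resulting codes:
  A: 11 (length 2)
  B: 01 (length 2)
  C: 10 (length 2)
  D: 00 (length 2)
Average length = Σ p(s) × length(s) = 2.0000 bits


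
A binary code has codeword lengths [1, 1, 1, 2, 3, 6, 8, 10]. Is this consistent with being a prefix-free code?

Kraft inequality: Σ 2^(-l_i) ≤ 1 for prefix-free code
Calculating: 2^(-1) + 2^(-1) + 2^(-1) + 2^(-2) + 2^(-3) + 2^(-6) + 2^(-8) + 2^(-10)
= 0.5 + 0.5 + 0.5 + 0.25 + 0.125 + 0.015625 + 0.00390625 + 0.0009765625
= 1.8955
Since 1.8955 > 1, prefix-free code does not exist


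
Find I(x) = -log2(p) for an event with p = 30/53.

Information content I(x) = -log₂(p(x))
I = -log₂(30/53) = -log₂(0.5660)
I = 0.8210 bits


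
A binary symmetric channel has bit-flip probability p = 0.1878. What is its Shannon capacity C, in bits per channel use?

For BSC with error probability p:
C = 1 - H(p) where H(p) is binary entropy
H(0.1878) = -0.1878 × log₂(0.1878) - 0.8122 × log₂(0.8122)
H(p) = 0.6968
C = 1 - 0.6968 = 0.3032 bits/use


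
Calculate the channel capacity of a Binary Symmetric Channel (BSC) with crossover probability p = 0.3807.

For BSC with error probability p:
C = 1 - H(p) where H(p) is binary entropy
H(0.3807) = -0.3807 × log₂(0.3807) - 0.6193 × log₂(0.6193)
H(p) = 0.9585
C = 1 - 0.9585 = 0.0415 bits/use


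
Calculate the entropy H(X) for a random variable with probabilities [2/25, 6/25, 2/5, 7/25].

H(X) = -Σ p(x) log₂ p(x)
  -2/25 × log₂(2/25) = 0.2915
  -6/25 × log₂(6/25) = 0.4941
  -2/5 × log₂(2/5) = 0.5288
  -7/25 × log₂(7/25) = 0.5142
H(X) = 1.8286 bits


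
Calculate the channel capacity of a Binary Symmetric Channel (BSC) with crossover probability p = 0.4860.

For BSC with error probability p:
C = 1 - H(p) where H(p) is binary entropy
H(0.4860) = -0.4860 × log₂(0.4860) - 0.5140 × log₂(0.5140)
H(p) = 0.9994
C = 1 - 0.9994 = 0.0006 bits/use


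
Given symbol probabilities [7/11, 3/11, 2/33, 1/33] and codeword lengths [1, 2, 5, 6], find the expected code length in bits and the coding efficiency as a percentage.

Average length L = Σ p_i × l_i = 1.6667 bits
Entropy H = 1.3242 bits
Efficiency η = H/L × 100% = 79.45%


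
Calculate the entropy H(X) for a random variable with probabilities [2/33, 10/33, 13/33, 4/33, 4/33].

H(X) = -Σ p(x) log₂ p(x)
  -2/33 × log₂(2/33) = 0.2451
  -10/33 × log₂(10/33) = 0.5220
  -13/33 × log₂(13/33) = 0.5294
  -4/33 × log₂(4/33) = 0.3690
  -4/33 × log₂(4/33) = 0.3690
H(X) = 2.0345 bits


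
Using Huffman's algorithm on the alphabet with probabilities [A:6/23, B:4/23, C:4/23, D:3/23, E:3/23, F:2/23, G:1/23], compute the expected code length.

Huffman tree construction:
Combine smallest probabilities repeatedly
Resulting codes:
  A: 01 (length 2)
  B: 111 (length 3)
  C: 00 (length 2)
  D: 100 (length 3)
  E: 101 (length 3)
  F: 1101 (length 4)
  G: 1100 (length 4)
Average length = Σ p(s) × length(s) = 2.6957 bits


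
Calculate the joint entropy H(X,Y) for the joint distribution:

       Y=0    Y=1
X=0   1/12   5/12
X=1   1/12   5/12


H(X,Y) = -Σ p(x,y) log₂ p(x,y)
  p(0,0)=1/12: -0.0833 × log₂(0.0833) = 0.2987
  p(0,1)=5/12: -0.4167 × log₂(0.4167) = 0.5263
  p(1,0)=1/12: -0.0833 × log₂(0.0833) = 0.2987
  p(1,1)=5/12: -0.4167 × log₂(0.4167) = 0.5263
H(X,Y) = 1.6500 bits


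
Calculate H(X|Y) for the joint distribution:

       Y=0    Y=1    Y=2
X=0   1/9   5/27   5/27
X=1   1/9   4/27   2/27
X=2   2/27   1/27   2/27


H(X|Y) = Σ_y p(y) H(X|Y=y)
  p(Y=0) = 8/27, H(X|Y=0) = 1.5613
  p(Y=1) = 10/27, H(X|Y=1) = 1.3610
  p(Y=2) = 1/3, H(X|Y=2) = 1.4355
H(X|Y) = 0.2963×1.5613 + 0.3704×1.3610 + 0.3333×1.4355 = 1.4452 bits


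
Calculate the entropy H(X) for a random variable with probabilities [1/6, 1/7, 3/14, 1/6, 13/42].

H(X) = -Σ p(x) log₂ p(x)
  -1/6 × log₂(1/6) = 0.4308
  -1/7 × log₂(1/7) = 0.4011
  -3/14 × log₂(3/14) = 0.4762
  -1/6 × log₂(1/6) = 0.4308
  -13/42 × log₂(13/42) = 0.5237
H(X) = 2.2626 bits


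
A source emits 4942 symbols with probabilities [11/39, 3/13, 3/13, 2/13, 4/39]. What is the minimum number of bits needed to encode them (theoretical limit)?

Entropy H = 2.2438 bits/symbol
Minimum bits = H × n = 2.2438 × 4942
= 11088.90 bits


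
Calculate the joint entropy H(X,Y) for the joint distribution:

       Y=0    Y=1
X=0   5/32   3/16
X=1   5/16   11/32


H(X,Y) = -Σ p(x,y) log₂ p(x,y)
  p(0,0)=5/32: -0.1562 × log₂(0.1562) = 0.4184
  p(0,1)=3/16: -0.1875 × log₂(0.1875) = 0.4528
  p(1,0)=5/16: -0.3125 × log₂(0.3125) = 0.5244
  p(1,1)=11/32: -0.3438 × log₂(0.3438) = 0.5296
H(X,Y) = 1.9252 bits


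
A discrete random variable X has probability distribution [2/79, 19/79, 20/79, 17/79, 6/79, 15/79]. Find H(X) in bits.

H(X) = -Σ p(x) log₂ p(x)
  -2/79 × log₂(2/79) = 0.1343
  -19/79 × log₂(19/79) = 0.4944
  -20/79 × log₂(20/79) = 0.5017
  -17/79 × log₂(17/79) = 0.4769
  -6/79 × log₂(6/79) = 0.2824
  -15/79 × log₂(15/79) = 0.4551
H(X) = 2.3449 bits


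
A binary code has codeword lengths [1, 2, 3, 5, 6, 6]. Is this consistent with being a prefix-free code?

Kraft inequality: Σ 2^(-l_i) ≤ 1 for prefix-free code
Calculating: 2^(-1) + 2^(-2) + 2^(-3) + 2^(-5) + 2^(-6) + 2^(-6)
= 0.5 + 0.25 + 0.125 + 0.03125 + 0.015625 + 0.015625
= 0.9375
Since 0.9375 ≤ 1, prefix-free code exists


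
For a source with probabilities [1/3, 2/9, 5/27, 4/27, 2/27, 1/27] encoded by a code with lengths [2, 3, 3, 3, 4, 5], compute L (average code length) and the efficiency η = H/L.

Average length L = Σ p_i × l_i = 2.8148 bits
Entropy H = 2.3235 bits
Efficiency η = H/L × 100% = 82.54%


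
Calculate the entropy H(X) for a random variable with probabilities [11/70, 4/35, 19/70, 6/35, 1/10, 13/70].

H(X) = -Σ p(x) log₂ p(x)
  -11/70 × log₂(11/70) = 0.4195
  -4/35 × log₂(4/35) = 0.3576
  -19/70 × log₂(19/70) = 0.5107
  -6/35 × log₂(6/35) = 0.4362
  -1/10 × log₂(1/10) = 0.3322
  -13/70 × log₂(13/70) = 0.4511
H(X) = 2.5073 bits


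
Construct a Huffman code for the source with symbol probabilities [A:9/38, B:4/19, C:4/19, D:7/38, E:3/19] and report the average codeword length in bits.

Huffman tree construction:
Combine smallest probabilities repeatedly
Resulting codes:
  A: 10 (length 2)
  B: 00 (length 2)
  C: 01 (length 2)
  D: 111 (length 3)
  E: 110 (length 3)
Average length = Σ p(s) × length(s) = 2.3421 bits


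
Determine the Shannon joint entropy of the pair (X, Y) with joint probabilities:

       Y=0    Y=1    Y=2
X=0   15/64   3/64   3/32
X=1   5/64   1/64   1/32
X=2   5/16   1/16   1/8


H(X,Y) = -Σ p(x,y) log₂ p(x,y)
  p(0,0)=15/64: -0.2344 × log₂(0.2344) = 0.4906
  p(0,1)=3/64: -0.0469 × log₂(0.0469) = 0.2070
  p(0,2)=3/32: -0.0938 × log₂(0.0938) = 0.3202
  p(1,0)=5/64: -0.0781 × log₂(0.0781) = 0.2873
  p(1,1)=1/64: -0.0156 × log₂(0.0156) = 0.0938
  p(1,2)=1/32: -0.0312 × log₂(0.0312) = 0.1562
  p(2,0)=5/16: -0.3125 × log₂(0.3125) = 0.5244
  p(2,1)=1/16: -0.0625 × log₂(0.0625) = 0.2500
  p(2,2)=1/8: -0.1250 × log₂(0.1250) = 0.3750
H(X,Y) = 2.7044 bits


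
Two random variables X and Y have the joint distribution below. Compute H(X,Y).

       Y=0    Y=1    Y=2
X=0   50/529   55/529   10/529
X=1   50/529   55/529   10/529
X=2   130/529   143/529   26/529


H(X,Y) = -Σ p(x,y) log₂ p(x,y)
  p(0,0)=50/529: -0.0945 × log₂(0.0945) = 0.3217
  p(0,1)=55/529: -0.1040 × log₂(0.1040) = 0.3395
  p(0,2)=10/529: -0.0189 × log₂(0.0189) = 0.1082
  p(1,0)=50/529: -0.0945 × log₂(0.0945) = 0.3217
  p(1,1)=55/529: -0.1040 × log₂(0.1040) = 0.3395
  p(1,2)=10/529: -0.0189 × log₂(0.0189) = 0.1082
  p(2,0)=130/529: -0.2457 × log₂(0.2457) = 0.4976
  p(2,1)=143/529: -0.2703 × log₂(0.2703) = 0.5102
  p(2,2)=26/529: -0.0491 × log₂(0.0491) = 0.2136
H(X,Y) = 2.7603 bits


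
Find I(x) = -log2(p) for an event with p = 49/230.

Information content I(x) = -log₂(p(x))
I = -log₂(49/230) = -log₂(0.2130)
I = 2.2308 bits


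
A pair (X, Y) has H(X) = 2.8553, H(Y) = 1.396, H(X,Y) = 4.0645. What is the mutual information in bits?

I(X;Y) = H(X) + H(Y) - H(X,Y)
I(X;Y) = 2.8553 + 1.396 - 4.0645 = 0.1868 bits


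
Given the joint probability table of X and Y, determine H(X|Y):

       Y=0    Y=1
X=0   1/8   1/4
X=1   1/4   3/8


H(X|Y) = Σ_y p(y) H(X|Y=y)
  p(Y=0) = 3/8, H(X|Y=0) = 0.9183
  p(Y=1) = 5/8, H(X|Y=1) = 0.9710
H(X|Y) = 0.3750×0.9183 + 0.6250×0.9710 = 0.9512 bits


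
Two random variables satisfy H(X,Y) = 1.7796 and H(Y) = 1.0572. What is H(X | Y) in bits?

Chain rule: H(X,Y) = H(X|Y) + H(Y)
H(X|Y) = H(X,Y) - H(Y) = 1.7796 - 1.0572 = 0.7224 bits


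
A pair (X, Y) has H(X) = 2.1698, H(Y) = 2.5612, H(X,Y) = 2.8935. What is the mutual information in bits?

I(X;Y) = H(X) + H(Y) - H(X,Y)
I(X;Y) = 2.1698 + 2.5612 - 2.8935 = 1.8375 bits


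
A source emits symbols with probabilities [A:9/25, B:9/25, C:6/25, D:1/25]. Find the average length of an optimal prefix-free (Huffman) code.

Huffman tree construction:
Combine smallest probabilities repeatedly
Resulting codes:
  A: 11 (length 2)
  B: 0 (length 1)
  C: 101 (length 3)
  D: 100 (length 3)
Average length = Σ p(s) × length(s) = 1.9200 bits


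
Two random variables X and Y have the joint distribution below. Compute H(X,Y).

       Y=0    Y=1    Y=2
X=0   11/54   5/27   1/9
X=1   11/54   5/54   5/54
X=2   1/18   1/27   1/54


H(X,Y) = -Σ p(x,y) log₂ p(x,y)
  p(0,0)=11/54: -0.2037 × log₂(0.2037) = 0.4676
  p(0,1)=5/27: -0.1852 × log₂(0.1852) = 0.4505
  p(0,2)=1/9: -0.1111 × log₂(0.1111) = 0.3522
  p(1,0)=11/54: -0.2037 × log₂(0.2037) = 0.4676
  p(1,1)=5/54: -0.0926 × log₂(0.0926) = 0.3179
  p(1,2)=5/54: -0.0926 × log₂(0.0926) = 0.3179
  p(2,0)=1/18: -0.0556 × log₂(0.0556) = 0.2317
  p(2,1)=1/27: -0.0370 × log₂(0.0370) = 0.1761
  p(2,2)=1/54: -0.0185 × log₂(0.0185) = 0.1066
H(X,Y) = 2.8880 bits


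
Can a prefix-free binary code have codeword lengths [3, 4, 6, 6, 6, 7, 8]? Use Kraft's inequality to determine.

Kraft inequality: Σ 2^(-l_i) ≤ 1 for prefix-free code
Calculating: 2^(-3) + 2^(-4) + 2^(-6) + 2^(-6) + 2^(-6) + 2^(-7) + 2^(-8)
= 0.125 + 0.0625 + 0.015625 + 0.015625 + 0.015625 + 0.0078125 + 0.00390625
= 0.2461
Since 0.2461 ≤ 1, prefix-free code exists


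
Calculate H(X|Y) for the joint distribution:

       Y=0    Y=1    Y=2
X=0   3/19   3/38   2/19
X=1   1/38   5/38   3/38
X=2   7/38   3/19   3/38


H(X|Y) = Σ_y p(y) H(X|Y=y)
  p(Y=0) = 7/19, H(X|Y=0) = 1.2958
  p(Y=1) = 7/19, H(X|Y=1) = 1.5306
  p(Y=2) = 5/19, H(X|Y=2) = 1.5710
H(X|Y) = 0.3684×1.2958 + 0.3684×1.5306 + 0.2632×1.5710 = 1.4547 bits


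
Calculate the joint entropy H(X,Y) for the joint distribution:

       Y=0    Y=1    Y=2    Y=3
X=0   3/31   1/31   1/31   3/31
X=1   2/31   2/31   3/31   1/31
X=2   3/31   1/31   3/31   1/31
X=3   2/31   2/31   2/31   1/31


H(X,Y) = -Σ p(x,y) log₂ p(x,y)
  p(0,0)=3/31: -0.0968 × log₂(0.0968) = 0.3261
  p(0,1)=1/31: -0.0323 × log₂(0.0323) = 0.1598
  p(0,2)=1/31: -0.0323 × log₂(0.0323) = 0.1598
  p(0,3)=3/31: -0.0968 × log₂(0.0968) = 0.3261
  p(1,0)=2/31: -0.0645 × log₂(0.0645) = 0.2551
  p(1,1)=2/31: -0.0645 × log₂(0.0645) = 0.2551
  p(1,2)=3/31: -0.0968 × log₂(0.0968) = 0.3261
  p(1,3)=1/31: -0.0323 × log₂(0.0323) = 0.1598
  p(2,0)=3/31: -0.0968 × log₂(0.0968) = 0.3261
  p(2,1)=1/31: -0.0323 × log₂(0.0323) = 0.1598
  p(2,2)=3/31: -0.0968 × log₂(0.0968) = 0.3261
  p(2,3)=1/31: -0.0323 × log₂(0.0323) = 0.1598
  p(3,0)=2/31: -0.0645 × log₂(0.0645) = 0.2551
  p(3,1)=2/31: -0.0645 × log₂(0.0645) = 0.2551
  p(3,2)=2/31: -0.0645 × log₂(0.0645) = 0.2551
  p(3,3)=1/31: -0.0323 × log₂(0.0323) = 0.1598
H(X,Y) = 3.8647 bits


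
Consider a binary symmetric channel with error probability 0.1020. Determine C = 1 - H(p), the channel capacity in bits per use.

For BSC with error probability p:
C = 1 - H(p) where H(p) is binary entropy
H(0.1020) = -0.1020 × log₂(0.1020) - 0.8980 × log₂(0.8980)
H(p) = 0.4753
C = 1 - 0.4753 = 0.5247 bits/use


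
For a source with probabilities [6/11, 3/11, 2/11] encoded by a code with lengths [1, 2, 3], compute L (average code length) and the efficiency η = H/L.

Average length L = Σ p_i × l_i = 1.6364 bits
Entropy H = 1.4354 bits
Efficiency η = H/L × 100% = 87.72%


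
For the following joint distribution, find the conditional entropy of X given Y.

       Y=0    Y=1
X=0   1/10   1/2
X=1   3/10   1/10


H(X|Y) = Σ_y p(y) H(X|Y=y)
  p(Y=0) = 2/5, H(X|Y=0) = 0.8113
  p(Y=1) = 3/5, H(X|Y=1) = 0.6500
H(X|Y) = 0.4000×0.8113 + 0.6000×0.6500 = 0.7145 bits


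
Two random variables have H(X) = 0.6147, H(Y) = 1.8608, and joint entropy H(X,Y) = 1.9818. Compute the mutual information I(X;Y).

I(X;Y) = H(X) + H(Y) - H(X,Y)
I(X;Y) = 0.6147 + 1.8608 - 1.9818 = 0.4937 bits


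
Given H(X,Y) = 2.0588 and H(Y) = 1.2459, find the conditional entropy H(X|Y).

Chain rule: H(X,Y) = H(X|Y) + H(Y)
H(X|Y) = H(X,Y) - H(Y) = 2.0588 - 1.2459 = 0.8129 bits


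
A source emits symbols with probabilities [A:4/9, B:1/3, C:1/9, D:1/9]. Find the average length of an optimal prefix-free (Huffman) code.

Huffman tree construction:
Combine smallest probabilities repeatedly
Resulting codes:
  A: 0 (length 1)
  B: 11 (length 2)
  C: 100 (length 3)
  D: 101 (length 3)
Average length = Σ p(s) × length(s) = 1.7778 bits


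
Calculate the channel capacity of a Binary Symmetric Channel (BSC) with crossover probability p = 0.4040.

For BSC with error probability p:
C = 1 - H(p) where H(p) is binary entropy
H(0.4040) = -0.4040 × log₂(0.4040) - 0.5960 × log₂(0.5960)
H(p) = 0.9732
C = 1 - 0.9732 = 0.0268 bits/use


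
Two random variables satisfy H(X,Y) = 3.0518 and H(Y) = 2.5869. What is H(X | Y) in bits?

Chain rule: H(X,Y) = H(X|Y) + H(Y)
H(X|Y) = H(X,Y) - H(Y) = 3.0518 - 2.5869 = 0.4649 bits


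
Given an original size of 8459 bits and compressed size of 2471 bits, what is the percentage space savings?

Space savings = (1 - Compressed/Original) × 100%
= (1 - 2471/8459) × 100%
= 70.79%


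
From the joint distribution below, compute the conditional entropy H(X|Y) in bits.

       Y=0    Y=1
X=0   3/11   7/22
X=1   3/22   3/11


H(X|Y) = Σ_y p(y) H(X|Y=y)
  p(Y=0) = 9/22, H(X|Y=0) = 0.9183
  p(Y=1) = 13/22, H(X|Y=1) = 0.9957
H(X|Y) = 0.4091×0.9183 + 0.5909×0.9957 = 0.9641 bits


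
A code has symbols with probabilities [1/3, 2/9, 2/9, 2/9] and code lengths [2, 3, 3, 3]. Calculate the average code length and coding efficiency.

Average length L = Σ p_i × l_i = 2.6667 bits
Entropy H = 1.9749 bits
Efficiency η = H/L × 100% = 74.06%


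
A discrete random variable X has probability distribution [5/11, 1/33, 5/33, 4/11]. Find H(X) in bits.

H(X) = -Σ p(x) log₂ p(x)
  -5/11 × log₂(5/11) = 0.5170
  -1/33 × log₂(1/33) = 0.1529
  -5/33 × log₂(5/33) = 0.4125
  -4/11 × log₂(4/11) = 0.5307
H(X) = 1.6131 bits


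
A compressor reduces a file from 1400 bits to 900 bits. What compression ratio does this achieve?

Compression ratio = Original / Compressed
= 1400 / 900 = 1.56:1


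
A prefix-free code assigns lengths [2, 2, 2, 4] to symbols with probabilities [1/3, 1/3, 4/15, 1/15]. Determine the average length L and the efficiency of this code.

Average length L = Σ p_i × l_i = 2.1333 bits
Entropy H = 1.8256 bits
Efficiency η = H/L × 100% = 85.58%


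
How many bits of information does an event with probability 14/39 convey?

Information content I(x) = -log₂(p(x))
I = -log₂(14/39) = -log₂(0.3590)
I = 1.4780 bits


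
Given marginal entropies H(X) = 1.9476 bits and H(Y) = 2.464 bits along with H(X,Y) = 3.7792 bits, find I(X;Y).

I(X;Y) = H(X) + H(Y) - H(X,Y)
I(X;Y) = 1.9476 + 2.464 - 3.7792 = 0.6324 bits
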